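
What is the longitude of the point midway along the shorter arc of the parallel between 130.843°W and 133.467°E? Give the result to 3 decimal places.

Signed shortest Δλ from -130.843° to +133.467° is -95.690°.
Midpoint longitude = -130.843° + (-95.690°)/2 = -130.843° − 47.845° = -178.688°.
(The naïve average (-130.843 + +133.467)/2 = 1.312° is on the wrong side of the globe.)

178.688°W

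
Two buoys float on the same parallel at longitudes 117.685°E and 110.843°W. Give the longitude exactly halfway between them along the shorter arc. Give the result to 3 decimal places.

Signed shortest Δλ from +117.685° to -110.843° is +131.472°.
Midpoint longitude = +117.685° + (+131.472°)/2 = +117.685° + 65.736° = +183.421°.
Normalise into (−180°, 180°]: -176.579°.
(The naïve average (+117.685 + -110.843)/2 = 3.421° is on the wrong side of the globe.)

176.579°W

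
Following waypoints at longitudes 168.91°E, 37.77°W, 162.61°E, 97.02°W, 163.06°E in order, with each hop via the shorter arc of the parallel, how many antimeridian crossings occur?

Leg 1: +168.91° → -37.77°, shortest Δλ = 153.32° (east) — crosses 180°.
Leg 2: -37.77° → +162.61°, shortest Δλ = -159.62° (west) — crosses 180°.
Leg 3: +162.61° → -97.02°, shortest Δλ = 100.37° (east) — crosses 180°.
Leg 4: -97.02° → +163.06°, shortest Δλ = -99.92° (west) — crosses 180°.
Total crossings: 4.

4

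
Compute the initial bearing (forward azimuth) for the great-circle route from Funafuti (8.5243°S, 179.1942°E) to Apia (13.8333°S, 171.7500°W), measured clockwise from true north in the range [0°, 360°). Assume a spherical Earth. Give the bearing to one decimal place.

121.7°

Δλ = -171.7500 − 179.1942 = -350.9442°; wrapped into (−180°, 180°]: 9.0558°.
θ = atan2( sin Δλ · cos φ₂ , cos φ₁ · sin φ₂ − sin φ₁ · cos φ₂ · cos Δλ )
  = atan2(0.15283, -0.09432) = 121.681° → normalised to [0°, 360°): 121.681°.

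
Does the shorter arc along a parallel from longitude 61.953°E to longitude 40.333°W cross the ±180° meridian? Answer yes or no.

No

Signed shortest Δλ = ((-40.333 − 61.953 + 180) mod 360) − 180 = -102.286°.
Going west by 102.286° from +61.953° reaches -40.333° without touching 180°.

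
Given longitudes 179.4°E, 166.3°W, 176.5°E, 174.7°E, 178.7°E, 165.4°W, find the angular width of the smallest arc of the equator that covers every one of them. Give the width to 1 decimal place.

Sort the longitudes: -166.3°, -165.4°, +174.7°, +176.5°, +178.7°, +179.4°.
Eastward gaps between consecutive values (wrapping around): 0.9°, 340.1°, 1.8°, 2.2°, 0.7°, 14.3°.
Largest gap = 340.1° ⇒ minimal covering band is its complement: 360° − 340.1° = 19.9°.
Band runs from +174.7° eastward to -165.4°, crossing the antimeridian.

19.9°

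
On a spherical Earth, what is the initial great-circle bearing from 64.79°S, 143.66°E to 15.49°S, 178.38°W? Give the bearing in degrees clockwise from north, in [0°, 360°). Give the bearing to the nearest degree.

Δλ = -178.38 − 143.66 = -322.04°; wrapped into (−180°, 180°]: 37.96°.
θ = atan2( sin Δλ · cos φ₂ , cos φ₁ · sin φ₂ − sin φ₁ · cos φ₂ · cos Δλ )
  = atan2(0.59277, 0.57368) = 45.938° → normalised to [0°, 360°): 45.938°.

46°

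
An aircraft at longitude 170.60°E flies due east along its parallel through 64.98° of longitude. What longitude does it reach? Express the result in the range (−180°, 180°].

124.42°W

Start at +170.60°; shift +64.98° → +235.58°.
+235.58° lies outside (−180°, 180°]; subtract 360° → -124.42°.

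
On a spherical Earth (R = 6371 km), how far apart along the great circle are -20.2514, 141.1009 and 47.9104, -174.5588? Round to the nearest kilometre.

Δλ = -174.5588 − 141.1009 = -315.6597°; wrapped into (−180°, 180°]: 44.3403°.
Δφ = 47.9104 − -20.2514 = 68.1618°.
a = sin²(Δφ/2) + cos φ₁ · cos φ₂ · sin²(Δλ/2) = 0.403555.
c = 2·atan2(√a, √(1−a)) = 1.37669 rad → d = 6371·c ≈ 8770.89 km.

8771 km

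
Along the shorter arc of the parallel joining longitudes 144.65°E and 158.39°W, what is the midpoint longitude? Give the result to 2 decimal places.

Signed shortest Δλ from +144.65° to -158.39° is +56.96°.
Midpoint longitude = +144.65° + (+56.96°)/2 = +144.65° + 28.48° = +173.13°.
(The naïve average (+144.65 + -158.39)/2 = -6.87° is on the wrong side of the globe.)

173.13°E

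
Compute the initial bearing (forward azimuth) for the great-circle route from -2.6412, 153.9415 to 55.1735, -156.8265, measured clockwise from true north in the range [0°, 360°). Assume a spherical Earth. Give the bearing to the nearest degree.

27°

Δλ = -156.8265 − 153.9415 = -310.7680°; wrapped into (−180°, 180°]: 49.2320°.
θ = atan2( sin Δλ · cos φ₂ , cos φ₁ · sin φ₂ − sin φ₁ · cos φ₂ · cos Δλ )
  = atan2(0.43252, 0.83720) = 27.322° → normalised to [0°, 360°): 27.322°.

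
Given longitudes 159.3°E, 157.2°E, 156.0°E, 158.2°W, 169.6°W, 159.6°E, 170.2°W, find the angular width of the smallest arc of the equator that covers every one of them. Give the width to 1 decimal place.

45.8°

Sort the longitudes: -170.2°, -169.6°, -158.2°, +156.0°, +157.2°, +159.3°, +159.6°.
Eastward gaps between consecutive values (wrapping around): 0.6°, 11.4°, 314.2°, 1.2°, 2.1°, 0.3°, 30.2°.
Largest gap = 314.2° ⇒ minimal covering band is its complement: 360° − 314.2° = 45.8°.
Band runs from +156.0° eastward to -158.2°, crossing the antimeridian.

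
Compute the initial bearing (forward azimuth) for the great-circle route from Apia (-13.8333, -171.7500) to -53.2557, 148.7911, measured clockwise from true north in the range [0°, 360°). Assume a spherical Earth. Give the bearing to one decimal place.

Δλ = 148.7911 − -171.7500 = 320.5411°; wrapped into (−180°, 180°]: -39.4589°.
θ = atan2( sin Δλ · cos φ₂ , cos φ₁ · sin φ₂ − sin φ₁ · cos φ₂ · cos Δλ )
  = atan2(-0.38020, -0.66763) = -150.340° → normalised to [0°, 360°): 209.660°.

209.7°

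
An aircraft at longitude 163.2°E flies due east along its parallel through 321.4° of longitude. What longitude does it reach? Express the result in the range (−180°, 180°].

124.6°E

Start at +163.2°; shift +321.4° → +484.6°.
+484.6° lies outside (−180°, 180°]; subtract 360° → +124.6°.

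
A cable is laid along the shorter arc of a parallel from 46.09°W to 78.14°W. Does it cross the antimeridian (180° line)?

No

Signed shortest Δλ = ((-78.14 − -46.09 + 180) mod 360) − 180 = -32.05°.
Going west by 32.05° from -46.09° reaches -78.14° without touching 180°.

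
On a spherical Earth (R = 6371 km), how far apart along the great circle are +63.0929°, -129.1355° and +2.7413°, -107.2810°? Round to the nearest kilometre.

Δλ = -107.2810 − -129.1355 = 21.8545°.
Δφ = 2.7413 − 63.0929 = -60.3516°.
a = sin²(Δφ/2) + cos φ₁ · cos φ₂ · sin²(Δλ/2) = 0.268905.
c = 2·atan2(√a, √(1−a)) = 1.09033 rad → d = 6371·c ≈ 6946.51 km.

6947 km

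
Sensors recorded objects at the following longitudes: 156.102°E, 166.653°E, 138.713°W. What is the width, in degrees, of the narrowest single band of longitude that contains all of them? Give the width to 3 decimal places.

65.185°

Sort the longitudes: -138.713°, +156.102°, +166.653°.
Eastward gaps between consecutive values (wrapping around): 294.815°, 10.551°, 54.634°.
Largest gap = 294.815° ⇒ minimal covering band is its complement: 360° − 294.815° = 65.185°.
Band runs from +156.102° eastward to -138.713°, crossing the antimeridian.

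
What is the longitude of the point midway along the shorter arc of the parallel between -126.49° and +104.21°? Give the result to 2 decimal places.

Signed shortest Δλ from -126.49° to +104.21° is -129.30°.
Midpoint longitude = -126.49° + (-129.30°)/2 = -126.49° − 64.65° = -191.14°.
Normalise into (−180°, 180°]: +168.86°.
(The naïve average (-126.49 + +104.21)/2 = -11.14° is on the wrong side of the globe.)

+168.86°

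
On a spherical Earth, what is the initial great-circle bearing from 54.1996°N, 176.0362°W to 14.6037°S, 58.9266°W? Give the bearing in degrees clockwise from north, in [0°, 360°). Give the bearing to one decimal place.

Δλ = -58.9266 − -176.0362 = 117.1096°.
θ = atan2( sin Δλ · cos φ₂ , cos φ₁ · sin φ₂ − sin φ₁ · cos φ₂ · cos Δλ )
  = atan2(0.86138, 0.21017) = 76.288° → normalised to [0°, 360°): 76.288°.

76.3°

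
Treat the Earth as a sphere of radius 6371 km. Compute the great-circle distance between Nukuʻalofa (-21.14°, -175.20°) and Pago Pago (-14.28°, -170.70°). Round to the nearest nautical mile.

Δλ = -170.70 − -175.20 = 4.50°.
Δφ = -14.28 − -21.14 = 6.86°.
a = sin²(Δφ/2) + cos φ₁ · cos φ₂ · sin²(Δλ/2) = 0.004973.
c = 2·atan2(√a, √(1−a)) = 0.14115 rad → d = 6371·c ≈ 899.28 km ≈ 485.57 nmi.

486 nmi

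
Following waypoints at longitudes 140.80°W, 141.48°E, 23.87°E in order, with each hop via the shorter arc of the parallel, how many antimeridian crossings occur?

1

Leg 1: -140.80° → +141.48°, shortest Δλ = -77.72° (west) — crosses 180°.
Leg 2: +141.48° → +23.87°, shortest Δλ = -117.61° (west) — does not cross 180°.
Total crossings: 1.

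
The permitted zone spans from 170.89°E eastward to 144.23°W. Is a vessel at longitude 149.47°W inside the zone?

Band width going east from +170.89° to -144.23°: ((-144.23 − 170.89) mod 360) = 44.88°.
Offset of -149.47° east of the west edge: ((-149.47 − 170.89) mod 360) = 39.64°.
39.64° ≤ 44.88° ⇒ inside.

Yes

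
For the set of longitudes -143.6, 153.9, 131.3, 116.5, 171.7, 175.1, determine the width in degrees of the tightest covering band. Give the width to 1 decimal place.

99.9°

Sort the longitudes: -143.6°, +116.5°, +131.3°, +153.9°, +171.7°, +175.1°.
Eastward gaps between consecutive values (wrapping around): 260.1°, 14.8°, 22.6°, 17.8°, 3.4°, 41.3°.
Largest gap = 260.1° ⇒ minimal covering band is its complement: 360° − 260.1° = 99.9°.
Band runs from +116.5° eastward to -143.6°, crossing the antimeridian.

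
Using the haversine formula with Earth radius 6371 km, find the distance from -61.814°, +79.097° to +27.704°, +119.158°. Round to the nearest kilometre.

Δλ = 119.158 − 79.097 = 40.061°.
Δφ = 27.704 − -61.814 = 89.518°.
a = sin²(Δφ/2) + cos φ₁ · cos φ₂ · sin²(Δλ/2) = 0.544856.
c = 2·atan2(√a, √(1−a)) = 1.66063 rad → d = 6371·c ≈ 10579.86 km.

10580 km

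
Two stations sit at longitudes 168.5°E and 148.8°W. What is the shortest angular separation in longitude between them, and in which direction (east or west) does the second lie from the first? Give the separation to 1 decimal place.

Raw difference: -148.8 − 168.5 = -317.3°.
Normalise into (−180°, 180°]: -317.3° + 360° = 42.7°.
Positive ⇒ the second point lies to the east; separation 42.7°.

42.7° east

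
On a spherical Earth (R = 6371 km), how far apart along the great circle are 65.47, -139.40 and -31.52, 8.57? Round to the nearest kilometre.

Δλ = 8.57 − -139.40 = 147.97°.
Δφ = -31.52 − 65.47 = -96.99°.
a = sin²(Δφ/2) + cos φ₁ · cos φ₂ · sin²(Δλ/2) = 0.887825.
c = 2·atan2(√a, √(1−a)) = 2.45854 rad → d = 6371·c ≈ 15663.35 km.

15663 km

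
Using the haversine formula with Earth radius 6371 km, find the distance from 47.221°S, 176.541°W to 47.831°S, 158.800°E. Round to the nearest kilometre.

Δλ = 158.800 − -176.541 = 335.341°; wrapped into (−180°, 180°]: -24.659°.
Δφ = -47.831 − -47.221 = -0.610°.
a = sin²(Δφ/2) + cos φ₁ · cos φ₂ · sin²(Δλ/2) = 0.020818.
c = 2·atan2(√a, √(1−a)) = 0.28958 rad → d = 6371·c ≈ 1844.90 km.

1845 km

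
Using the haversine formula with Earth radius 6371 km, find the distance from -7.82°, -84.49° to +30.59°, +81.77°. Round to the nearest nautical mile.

9237 nmi

Δλ = 81.77 − -84.49 = 166.26°.
Δφ = 30.59 − -7.82 = 38.41°.
a = sin²(Δφ/2) + cos φ₁ · cos φ₂ · sin²(Δλ/2) = 0.948831.
c = 2·atan2(√a, √(1−a)) = 2.68523 rad → d = 6371·c ≈ 17107.60 km ≈ 9237.36 nmi.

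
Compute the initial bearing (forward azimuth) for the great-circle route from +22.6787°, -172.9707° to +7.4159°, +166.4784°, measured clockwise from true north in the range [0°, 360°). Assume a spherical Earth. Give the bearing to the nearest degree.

Δλ = 166.4784 − -172.9707 = 339.4491°; wrapped into (−180°, 180°]: -20.5509°.
θ = atan2( sin Δλ · cos φ₂ , cos φ₁ · sin φ₂ − sin φ₁ · cos φ₂ · cos Δλ )
  = atan2(-0.34810, -0.23892) = -124.463° → normalised to [0°, 360°): 235.537°.

236°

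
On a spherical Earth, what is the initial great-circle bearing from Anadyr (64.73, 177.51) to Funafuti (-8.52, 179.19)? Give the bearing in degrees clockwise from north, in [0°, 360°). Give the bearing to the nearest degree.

178°

Δλ = 179.19 − 177.51 = 1.68°.
θ = atan2( sin Δλ · cos φ₂ , cos φ₁ · sin φ₂ − sin φ₁ · cos φ₂ · cos Δλ )
  = atan2(0.02899, -0.95719) = 178.265° → normalised to [0°, 360°): 178.265°.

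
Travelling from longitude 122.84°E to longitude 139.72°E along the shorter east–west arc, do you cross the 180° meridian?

Signed shortest Δλ = ((139.72 − 122.84 + 180) mod 360) − 180 = 16.88°.
Going east by 16.88° from +122.84° reaches +139.72° without touching 180°.

No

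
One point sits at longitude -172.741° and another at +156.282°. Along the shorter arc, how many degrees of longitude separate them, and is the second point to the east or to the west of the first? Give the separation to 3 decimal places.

Raw difference: 156.282 − -172.741 = 329.023°.
Normalise into (−180°, 180°]: 329.023° − 360° = -30.977°.
Negative ⇒ the second point lies to the west; separation 30.977°.

30.977° west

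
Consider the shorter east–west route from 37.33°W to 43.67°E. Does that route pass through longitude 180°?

No

Signed shortest Δλ = ((43.67 − -37.33 + 180) mod 360) − 180 = 81.0°.
Going east by 81.0° from -37.33° reaches +43.67° without touching 180°.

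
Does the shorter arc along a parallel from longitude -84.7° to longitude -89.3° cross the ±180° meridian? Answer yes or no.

No

Signed shortest Δλ = ((-89.3 − -84.7 + 180) mod 360) − 180 = -4.6°.
Going west by 4.6° from -84.7° reaches -89.3° without touching 180°.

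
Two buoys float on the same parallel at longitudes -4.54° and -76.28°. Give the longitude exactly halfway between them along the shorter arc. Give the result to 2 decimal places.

Signed shortest Δλ from -4.54° to -76.28° is -71.74°.
Midpoint longitude = -4.54° + (-71.74°)/2 = -4.54° − 35.87° = -40.41°.

-40.41°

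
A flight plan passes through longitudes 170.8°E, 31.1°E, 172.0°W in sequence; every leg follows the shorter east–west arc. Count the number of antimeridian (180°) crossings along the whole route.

1

Leg 1: +170.8° → +31.1°, shortest Δλ = -139.7° (west) — does not cross 180°.
Leg 2: +31.1° → -172.0°, shortest Δλ = 156.9° (east) — crosses 180°.
Total crossings: 1.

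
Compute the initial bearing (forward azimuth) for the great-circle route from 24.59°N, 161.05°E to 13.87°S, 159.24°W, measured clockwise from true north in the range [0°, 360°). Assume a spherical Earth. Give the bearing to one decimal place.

Δλ = -159.24 − 161.05 = -320.29°; wrapped into (−180°, 180°]: 39.71°.
θ = atan2( sin Δλ · cos φ₂ , cos φ₁ · sin φ₂ − sin φ₁ · cos φ₂ · cos Δλ )
  = atan2(0.62027, -0.52876) = 130.447° → normalised to [0°, 360°): 130.447°.

130.4°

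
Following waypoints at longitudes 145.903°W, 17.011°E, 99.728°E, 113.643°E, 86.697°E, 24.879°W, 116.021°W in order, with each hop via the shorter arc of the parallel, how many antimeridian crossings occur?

Leg 1: -145.903° → +17.011°, shortest Δλ = 162.914° (east) — does not cross 180°.
Leg 2: +17.011° → +99.728°, shortest Δλ = 82.717° (east) — does not cross 180°.
Leg 3: +99.728° → +113.643°, shortest Δλ = 13.915° (east) — does not cross 180°.
Leg 4: +113.643° → +86.697°, shortest Δλ = -26.946° (west) — does not cross 180°.
Leg 5: +86.697° → -24.879°, shortest Δλ = -111.576° (west) — does not cross 180°.
Leg 6: -24.879° → -116.021°, shortest Δλ = -91.142° (west) — does not cross 180°.
Total crossings: 0.

0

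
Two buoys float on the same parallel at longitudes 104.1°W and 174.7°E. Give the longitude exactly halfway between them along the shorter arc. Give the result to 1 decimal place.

144.7°W

Signed shortest Δλ from -104.1° to +174.7° is -81.2°.
Midpoint longitude = -104.1° + (-81.2°)/2 = -104.1° − 40.6° = -144.7°.
(The naïve average (-104.1 + +174.7)/2 = 35.3° is on the wrong side of the globe.)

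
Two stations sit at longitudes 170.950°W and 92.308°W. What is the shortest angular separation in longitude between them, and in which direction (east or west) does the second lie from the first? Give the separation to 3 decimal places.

Raw difference: -92.308 − -170.950 = 78.642°.
Normalise into (−180°, 180°]: 78.642° stays 78.642°.
Positive ⇒ the second point lies to the east; separation 78.642°.

78.642° east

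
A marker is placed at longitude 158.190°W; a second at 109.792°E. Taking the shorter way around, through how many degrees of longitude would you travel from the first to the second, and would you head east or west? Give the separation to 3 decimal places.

Raw difference: 109.792 − -158.190 = 267.982°.
Normalise into (−180°, 180°]: 267.982° − 360° = -92.018°.
Negative ⇒ the second point lies to the west; separation 92.018°.

92.018° west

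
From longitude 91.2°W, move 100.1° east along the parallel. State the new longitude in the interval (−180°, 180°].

Start at -91.2°; shift +100.1° → +8.9°.
+8.9° already lies in (−180°, 180°].

8.9°E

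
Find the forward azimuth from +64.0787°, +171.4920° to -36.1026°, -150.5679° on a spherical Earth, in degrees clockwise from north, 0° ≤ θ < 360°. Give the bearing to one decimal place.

149.1°

Δλ = -150.5679 − 171.4920 = -322.0599°; wrapped into (−180°, 180°]: 37.9401°.
θ = atan2( sin Δλ · cos φ₂ , cos φ₁ · sin φ₂ − sin φ₁ · cos φ₂ · cos Δλ )
  = atan2(0.49677, -0.83067) = 149.119° → normalised to [0°, 360°): 149.119°.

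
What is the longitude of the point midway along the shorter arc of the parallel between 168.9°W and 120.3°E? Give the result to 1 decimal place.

155.7°E

Signed shortest Δλ from -168.9° to +120.3° is -70.8°.
Midpoint longitude = -168.9° + (-70.8°)/2 = -168.9° − 35.4° = -204.3°.
Normalise into (−180°, 180°]: +155.7°.
(The naïve average (-168.9 + +120.3)/2 = -24.3° is on the wrong side of the globe.)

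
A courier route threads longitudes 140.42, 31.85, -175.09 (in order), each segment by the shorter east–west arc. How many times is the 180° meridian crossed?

1

Leg 1: +140.42° → +31.85°, shortest Δλ = -108.57° (west) — does not cross 180°.
Leg 2: +31.85° → -175.09°, shortest Δλ = 153.06° (east) — crosses 180°.
Total crossings: 1.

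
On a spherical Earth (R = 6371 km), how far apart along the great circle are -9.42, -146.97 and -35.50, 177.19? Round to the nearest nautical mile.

2506 nmi

Δλ = 177.19 − -146.97 = 324.16°; wrapped into (−180°, 180°]: -35.84°.
Δφ = -35.50 − -9.42 = -26.08°.
a = sin²(Δφ/2) + cos φ₁ · cos φ₂ · sin²(Δλ/2) = 0.126944.
c = 2·atan2(√a, √(1−a)) = 0.72859 rad → d = 6371·c ≈ 4641.87 km ≈ 2506.41 nmi.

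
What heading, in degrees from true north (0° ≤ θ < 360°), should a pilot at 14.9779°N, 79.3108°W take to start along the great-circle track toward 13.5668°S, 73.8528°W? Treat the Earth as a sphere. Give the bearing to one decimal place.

Δλ = -73.8528 − -79.3108 = 5.4580°.
θ = atan2( sin Δλ · cos φ₂ , cos φ₁ · sin φ₂ − sin φ₁ · cos φ₂ · cos Δλ )
  = atan2(0.09246, -0.47671) = 169.023° → normalised to [0°, 360°): 169.023°.

169.0°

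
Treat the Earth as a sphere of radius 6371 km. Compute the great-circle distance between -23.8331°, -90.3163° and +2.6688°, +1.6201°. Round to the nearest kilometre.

Δλ = 1.6201 − -90.3163 = 91.9364°.
Δφ = 2.6688 − -23.8331 = 26.5019°.
a = sin²(Δφ/2) + cos φ₁ · cos φ₂ · sin²(Δλ/2) = 0.524845.
c = 2·atan2(√a, √(1−a)) = 1.62051 rad → d = 6371·c ≈ 10324.25 km.

10324 km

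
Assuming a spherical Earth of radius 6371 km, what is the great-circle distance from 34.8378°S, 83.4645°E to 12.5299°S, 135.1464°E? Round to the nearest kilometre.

5741 km

Δλ = 135.1464 − 83.4645 = 51.6819°.
Δφ = -12.5299 − -34.8378 = 22.3079°.
a = sin²(Δφ/2) + cos φ₁ · cos φ₂ · sin²(Δλ/2) = 0.189643.
c = 2·atan2(√a, √(1−a)) = 0.90114 rad → d = 6371·c ≈ 5741.19 km.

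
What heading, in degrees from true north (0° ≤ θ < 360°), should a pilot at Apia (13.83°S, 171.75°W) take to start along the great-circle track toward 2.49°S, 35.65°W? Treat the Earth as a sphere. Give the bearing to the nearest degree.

107°

Δλ = -35.65 − -171.75 = 136.10°.
θ = atan2( sin Δλ · cos φ₂ , cos φ₁ · sin φ₂ − sin φ₁ · cos φ₂ · cos Δλ )
  = atan2(0.69275, -0.21426) = 107.187° → normalised to [0°, 360°): 107.187°.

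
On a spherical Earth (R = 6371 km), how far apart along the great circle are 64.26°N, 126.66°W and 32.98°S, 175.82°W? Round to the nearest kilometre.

Δλ = -175.82 − -126.66 = -49.16°.
Δφ = -32.98 − 64.26 = -97.24°.
a = sin²(Δφ/2) + cos φ₁ · cos φ₂ · sin²(Δλ/2) = 0.626047.
c = 2·atan2(√a, √(1−a)) = 1.82564 rad → d = 6371·c ≈ 11631.16 km.

11631 km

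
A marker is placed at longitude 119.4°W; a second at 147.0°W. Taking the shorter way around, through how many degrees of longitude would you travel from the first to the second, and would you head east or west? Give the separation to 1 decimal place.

27.6° west

Raw difference: -147.0 − -119.4 = -27.6°.
Normalise into (−180°, 180°]: -27.6° stays -27.6°.
Negative ⇒ the second point lies to the west; separation 27.6°.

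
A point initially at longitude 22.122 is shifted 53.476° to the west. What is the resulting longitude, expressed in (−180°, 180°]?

Start at +22.122°; shift −53.476° → -31.354°.
-31.354° already lies in (−180°, 180°].

-31.354°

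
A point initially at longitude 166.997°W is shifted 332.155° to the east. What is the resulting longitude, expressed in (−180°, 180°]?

165.158°E

Start at -166.997°; shift +332.155° → +165.158°.
+165.158° already lies in (−180°, 180°].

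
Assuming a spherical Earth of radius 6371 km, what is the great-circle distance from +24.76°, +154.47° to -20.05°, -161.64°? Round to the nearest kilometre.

6882 km

Δλ = -161.64 − 154.47 = -316.11°; wrapped into (−180°, 180°]: 43.89°.
Δφ = -20.05 − 24.76 = -44.81°.
a = sin²(Δφ/2) + cos φ₁ · cos φ₂ · sin²(Δλ/2) = 0.264414.
c = 2·atan2(√a, √(1−a)) = 1.08018 rad → d = 6371·c ≈ 6881.82 km.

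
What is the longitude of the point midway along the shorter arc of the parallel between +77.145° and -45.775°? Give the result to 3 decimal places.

+15.685°

Signed shortest Δλ from +77.145° to -45.775° is -122.920°.
Midpoint longitude = +77.145° + (-122.920°)/2 = +77.145° − 61.460° = +15.685°.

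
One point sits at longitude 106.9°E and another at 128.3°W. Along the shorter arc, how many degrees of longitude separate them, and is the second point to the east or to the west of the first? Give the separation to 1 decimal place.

Raw difference: -128.3 − 106.9 = -235.2°.
Normalise into (−180°, 180°]: -235.2° + 360° = 124.8°.
Positive ⇒ the second point lies to the east; separation 124.8°.

124.8° east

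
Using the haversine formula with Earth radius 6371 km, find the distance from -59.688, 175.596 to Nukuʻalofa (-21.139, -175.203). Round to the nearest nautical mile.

Δλ = -175.203 − 175.596 = -350.799°; wrapped into (−180°, 180°]: 9.201°.
Δφ = -21.139 − -59.688 = 38.549°.
a = sin²(Δφ/2) + cos φ₁ · cos φ₂ · sin²(Δλ/2) = 0.111991.
c = 2·atan2(√a, √(1−a)) = 0.68247 rad → d = 6371·c ≈ 4348.00 km ≈ 2347.73 nmi.

2348 nmi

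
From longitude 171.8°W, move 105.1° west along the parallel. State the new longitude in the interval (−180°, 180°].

83.1°E

Start at -171.8°; shift −105.1° → -276.9°.
-276.9° lies outside (−180°, 180°]; add 360° → +83.1°.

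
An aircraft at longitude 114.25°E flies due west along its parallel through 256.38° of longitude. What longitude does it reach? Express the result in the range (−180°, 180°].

142.13°W

Start at +114.25°; shift −256.38° → -142.13°.
-142.13° already lies in (−180°, 180°].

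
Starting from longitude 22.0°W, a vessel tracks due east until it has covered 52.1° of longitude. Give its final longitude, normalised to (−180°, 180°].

Start at -22.0°; shift +52.1° → +30.1°.
+30.1° already lies in (−180°, 180°].

30.1°E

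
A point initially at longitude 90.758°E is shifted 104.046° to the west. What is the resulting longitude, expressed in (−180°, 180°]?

13.288°W

Start at +90.758°; shift −104.046° → -13.288°.
-13.288° already lies in (−180°, 180°].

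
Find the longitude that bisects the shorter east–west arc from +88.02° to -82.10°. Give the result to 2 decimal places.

+2.96°

Signed shortest Δλ from +88.02° to -82.10° is -170.12°.
Midpoint longitude = +88.02° + (-170.12°)/2 = +88.02° − 85.06° = +2.96°.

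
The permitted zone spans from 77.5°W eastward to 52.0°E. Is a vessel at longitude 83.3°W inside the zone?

Band width going east from -77.5° to +52.0°: ((52.0 − -77.5) mod 360) = 129.5°.
Offset of -83.3° east of the west edge: ((-83.3 − -77.5) mod 360) = 354.2°.
354.2° > 129.5° ⇒ outside.

No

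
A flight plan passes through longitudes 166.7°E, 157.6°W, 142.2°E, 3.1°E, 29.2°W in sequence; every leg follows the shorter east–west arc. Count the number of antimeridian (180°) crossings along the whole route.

Leg 1: +166.7° → -157.6°, shortest Δλ = 35.7° (east) — crosses 180°.
Leg 2: -157.6° → +142.2°, shortest Δλ = -60.2° (west) — crosses 180°.
Leg 3: +142.2° → +3.1°, shortest Δλ = -139.1° (west) — does not cross 180°.
Leg 4: +3.1° → -29.2°, shortest Δλ = -32.3° (west) — does not cross 180°.
Total crossings: 2.

2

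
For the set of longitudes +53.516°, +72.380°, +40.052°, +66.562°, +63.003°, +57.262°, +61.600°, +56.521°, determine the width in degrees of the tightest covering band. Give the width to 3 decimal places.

Sort the longitudes: +40.052°, +53.516°, +56.521°, +57.262°, +61.600°, +63.003°, +66.562°, +72.380°.
Eastward gaps between consecutive values (wrapping around): 13.464°, 3.005°, 0.741°, 4.338°, 1.403°, 3.559°, 5.818°, 327.672°.
Largest gap = 327.672° ⇒ minimal covering band is its complement: 360° − 327.672° = 32.328°.
Band runs from +40.052° eastward to +72.380°.

32.328°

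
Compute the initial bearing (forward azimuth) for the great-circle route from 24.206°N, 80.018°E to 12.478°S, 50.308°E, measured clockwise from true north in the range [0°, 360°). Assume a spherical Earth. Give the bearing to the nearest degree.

Δλ = 50.308 − 80.018 = -29.710°.
θ = atan2( sin Δλ · cos φ₂ , cos φ₁ · sin φ₂ − sin φ₁ · cos φ₂ · cos Δλ )
  = atan2(-0.48390, -0.54478) = -138.387° → normalised to [0°, 360°): 221.613°.

222°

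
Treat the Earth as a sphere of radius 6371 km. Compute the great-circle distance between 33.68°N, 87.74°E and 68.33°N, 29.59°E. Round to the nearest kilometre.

5265 km

Δλ = 29.59 − 87.74 = -58.15°.
Δφ = 68.33 − 33.68 = 34.65°.
a = sin²(Δφ/2) + cos φ₁ · cos φ₂ · sin²(Δλ/2) = 0.161244.
c = 2·atan2(√a, √(1−a)) = 0.82642 rad → d = 6371·c ≈ 5265.13 km.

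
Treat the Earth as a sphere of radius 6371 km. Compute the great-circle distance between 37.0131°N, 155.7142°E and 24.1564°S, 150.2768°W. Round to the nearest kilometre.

8843 km

Δλ = -150.2768 − 155.7142 = -305.9910°; wrapped into (−180°, 180°]: 54.0090°.
Δφ = -24.1564 − 37.0131 = -61.1695°.
a = sin²(Δφ/2) + cos φ₁ · cos φ₂ · sin²(Δλ/2) = 0.409101.
c = 2·atan2(√a, √(1−a)) = 1.38798 rad → d = 6371·c ≈ 8842.83 km.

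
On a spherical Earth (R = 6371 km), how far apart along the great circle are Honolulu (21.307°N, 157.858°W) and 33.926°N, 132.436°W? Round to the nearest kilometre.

2859 km

Δλ = -132.436 − -157.858 = 25.422°.
Δφ = 33.926 − 21.307 = 12.619°.
a = sin²(Δφ/2) + cos φ₁ · cos φ₂ · sin²(Δλ/2) = 0.049504.
c = 2·atan2(√a, √(1−a)) = 0.44875 rad → d = 6371·c ≈ 2858.97 km.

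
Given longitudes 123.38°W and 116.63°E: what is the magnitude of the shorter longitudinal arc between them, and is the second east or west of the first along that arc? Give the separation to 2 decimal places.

119.99° west

Raw difference: 116.63 − -123.38 = 240.01°.
Normalise into (−180°, 180°]: 240.01° − 360° = -119.99°.
Negative ⇒ the second point lies to the west; separation 119.99°.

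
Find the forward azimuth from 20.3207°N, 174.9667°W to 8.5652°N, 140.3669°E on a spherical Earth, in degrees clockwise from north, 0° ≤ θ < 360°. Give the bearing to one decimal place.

Δλ = 140.3669 − -174.9667 = 315.3336°; wrapped into (−180°, 180°]: -44.6664°.
θ = atan2( sin Δλ · cos φ₂ , cos φ₁ · sin φ₂ − sin φ₁ · cos φ₂ · cos Δλ )
  = atan2(-0.69514, -0.10457) = -98.555° → normalised to [0°, 360°): 261.445°.

261.4°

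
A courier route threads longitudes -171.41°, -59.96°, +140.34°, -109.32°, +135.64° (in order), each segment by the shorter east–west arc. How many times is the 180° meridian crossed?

Leg 1: -171.41° → -59.96°, shortest Δλ = 111.45° (east) — does not cross 180°.
Leg 2: -59.96° → +140.34°, shortest Δλ = -159.7° (west) — crosses 180°.
Leg 3: +140.34° → -109.32°, shortest Δλ = 110.34° (east) — crosses 180°.
Leg 4: -109.32° → +135.64°, shortest Δλ = -115.04° (west) — crosses 180°.
Total crossings: 3.

3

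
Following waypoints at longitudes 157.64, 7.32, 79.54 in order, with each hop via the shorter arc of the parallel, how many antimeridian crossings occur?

0

Leg 1: +157.64° → +7.32°, shortest Δλ = -150.32° (west) — does not cross 180°.
Leg 2: +7.32° → +79.54°, shortest Δλ = 72.22° (east) — does not cross 180°.
Total crossings: 0.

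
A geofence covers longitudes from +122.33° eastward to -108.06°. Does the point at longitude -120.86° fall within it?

Band width going east from +122.33° to -108.06°: ((-108.06 − 122.33) mod 360) = 129.61°.
Offset of -120.86° east of the west edge: ((-120.86 − 122.33) mod 360) = 116.81°.
116.81° ≤ 129.61° ⇒ inside.

Yes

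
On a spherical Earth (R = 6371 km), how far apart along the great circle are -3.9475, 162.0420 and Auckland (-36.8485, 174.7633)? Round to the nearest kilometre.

Δλ = 174.7633 − 162.0420 = 12.7213°.
Δφ = -36.8485 − -3.9475 = -32.9010°.
a = sin²(Δφ/2) + cos φ₁ · cos φ₂ · sin²(Δλ/2) = 0.089993.
c = 2·atan2(√a, √(1−a)) = 0.60936 rad → d = 6371·c ≈ 3882.24 km.

3882 km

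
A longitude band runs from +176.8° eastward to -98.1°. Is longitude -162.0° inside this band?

Band width going east from +176.8° to -98.1°: ((-98.1 − 176.8) mod 360) = 85.1°.
Offset of -162.0° east of the west edge: ((-162.0 − 176.8) mod 360) = 21.2°.
21.2° ≤ 85.1° ⇒ inside.

Yes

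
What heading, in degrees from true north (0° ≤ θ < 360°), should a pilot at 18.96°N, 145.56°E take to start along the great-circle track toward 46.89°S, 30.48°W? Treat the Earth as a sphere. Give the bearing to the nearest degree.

Δλ = -30.48 − 145.56 = -176.04°.
θ = atan2( sin Δλ · cos φ₂ , cos φ₁ · sin φ₂ − sin φ₁ · cos φ₂ · cos Δλ )
  = atan2(-0.04720, -0.46892) = -174.253° → normalised to [0°, 360°): 185.747°.

186°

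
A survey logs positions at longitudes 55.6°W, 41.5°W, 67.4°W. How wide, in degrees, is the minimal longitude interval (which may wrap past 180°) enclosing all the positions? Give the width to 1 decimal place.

25.9°

Sort the longitudes: -67.4°, -55.6°, -41.5°.
Eastward gaps between consecutive values (wrapping around): 11.8°, 14.1°, 334.1°.
Largest gap = 334.1° ⇒ minimal covering band is its complement: 360° − 334.1° = 25.9°.
Band runs from -67.4° eastward to -41.5°.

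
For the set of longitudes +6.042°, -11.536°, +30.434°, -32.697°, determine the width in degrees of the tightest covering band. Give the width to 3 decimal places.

63.131°

Sort the longitudes: -32.697°, -11.536°, +6.042°, +30.434°.
Eastward gaps between consecutive values (wrapping around): 21.161°, 17.578°, 24.392°, 296.869°.
Largest gap = 296.869° ⇒ minimal covering band is its complement: 360° − 296.869° = 63.131°.
Band runs from -32.697° eastward to +30.434°.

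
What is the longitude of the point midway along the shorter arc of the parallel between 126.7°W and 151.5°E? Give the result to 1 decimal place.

Signed shortest Δλ from -126.7° to +151.5° is -81.8°.
Midpoint longitude = -126.7° + (-81.8°)/2 = -126.7° − 40.9° = -167.6°.
(The naïve average (-126.7 + +151.5)/2 = 12.4° is on the wrong side of the globe.)

167.6°W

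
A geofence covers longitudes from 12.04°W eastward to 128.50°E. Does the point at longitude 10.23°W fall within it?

Band width going east from -12.04° to +128.50°: ((128.50 − -12.04) mod 360) = 140.54°.
Offset of -10.23° east of the west edge: ((-10.23 − -12.04) mod 360) = 1.81°.
1.81° ≤ 140.54° ⇒ inside.

Yes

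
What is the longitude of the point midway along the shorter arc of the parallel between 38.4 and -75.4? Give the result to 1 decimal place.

-18.5°

Signed shortest Δλ from +38.4° to -75.4° is -113.8°.
Midpoint longitude = +38.4° + (-113.8°)/2 = +38.4° − 56.9° = -18.5°.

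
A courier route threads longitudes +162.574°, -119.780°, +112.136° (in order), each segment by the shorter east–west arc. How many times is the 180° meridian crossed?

Leg 1: +162.574° → -119.780°, shortest Δλ = 77.646° (east) — crosses 180°.
Leg 2: -119.780° → +112.136°, shortest Δλ = -128.084° (west) — crosses 180°.
Total crossings: 2.

2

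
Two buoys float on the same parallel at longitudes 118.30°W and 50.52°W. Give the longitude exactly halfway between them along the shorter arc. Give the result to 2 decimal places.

Signed shortest Δλ from -118.30° to -50.52° is +67.78°.
Midpoint longitude = -118.30° + (+67.78°)/2 = -118.30° + 33.89° = -84.41°.

84.41°W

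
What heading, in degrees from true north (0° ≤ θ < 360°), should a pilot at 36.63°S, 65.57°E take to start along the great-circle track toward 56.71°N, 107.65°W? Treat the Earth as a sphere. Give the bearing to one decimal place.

Δλ = -107.65 − 65.57 = -173.22°.
θ = atan2( sin Δλ · cos φ₂ , cos φ₁ · sin φ₂ − sin φ₁ · cos φ₂ · cos Δλ )
  = atan2(-0.06480, 0.34562) = -10.619° → normalised to [0°, 360°): 349.381°.

349.4°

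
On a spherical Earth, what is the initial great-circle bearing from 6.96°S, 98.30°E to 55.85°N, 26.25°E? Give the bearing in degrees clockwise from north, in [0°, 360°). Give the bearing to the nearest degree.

328°

Δλ = 26.25 − 98.30 = -72.05°.
θ = atan2( sin Δλ · cos φ₂ , cos φ₁ · sin φ₂ − sin φ₁ · cos φ₂ · cos Δλ )
  = atan2(-0.53404, 0.84244) = -32.371° → normalised to [0°, 360°): 327.629°.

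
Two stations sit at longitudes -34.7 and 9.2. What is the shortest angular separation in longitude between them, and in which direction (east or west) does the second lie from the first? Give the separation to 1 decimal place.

Raw difference: 9.2 − -34.7 = 43.9°.
Normalise into (−180°, 180°]: 43.9° stays 43.9°.
Positive ⇒ the second point lies to the east; separation 43.9°.

43.9° east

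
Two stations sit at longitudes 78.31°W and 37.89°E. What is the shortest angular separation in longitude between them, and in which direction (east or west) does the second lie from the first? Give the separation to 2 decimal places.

Raw difference: 37.89 − -78.31 = 116.2°.
Normalise into (−180°, 180°]: 116.2° stays 116.2°.
Positive ⇒ the second point lies to the east; separation 116.20°.

116.20° east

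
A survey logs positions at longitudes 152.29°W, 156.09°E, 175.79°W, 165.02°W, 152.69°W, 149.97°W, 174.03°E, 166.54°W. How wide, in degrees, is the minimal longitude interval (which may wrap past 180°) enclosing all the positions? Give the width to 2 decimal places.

Sort the longitudes: -175.79°, -166.54°, -165.02°, -152.69°, -152.29°, -149.97°, +156.09°, +174.03°.
Eastward gaps between consecutive values (wrapping around): 9.25°, 1.52°, 12.33°, 0.40°, 2.32°, 306.06°, 17.94°, 10.18°.
Largest gap = 306.06° ⇒ minimal covering band is its complement: 360° − 306.06° = 53.94°.
Band runs from +156.09° eastward to -149.97°, crossing the antimeridian.

53.94°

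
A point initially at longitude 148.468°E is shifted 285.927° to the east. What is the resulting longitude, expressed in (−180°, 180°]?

Start at +148.468°; shift +285.927° → +434.395°.
+434.395° lies outside (−180°, 180°]; subtract 360° → +74.395°.

74.395°E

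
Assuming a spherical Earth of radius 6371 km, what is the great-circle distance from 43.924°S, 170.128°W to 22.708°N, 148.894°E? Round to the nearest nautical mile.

Δλ = 148.894 − -170.128 = 319.022°; wrapped into (−180°, 180°]: -40.978°.
Δφ = 22.708 − -43.924 = 66.632°.
a = sin²(Δφ/2) + cos φ₁ · cos φ₂ · sin²(Δλ/2) = 0.383088.
c = 2·atan2(√a, √(1−a)) = 1.33479 rad → d = 6371·c ≈ 8503.93 km ≈ 4591.75 nmi.

4592 nmi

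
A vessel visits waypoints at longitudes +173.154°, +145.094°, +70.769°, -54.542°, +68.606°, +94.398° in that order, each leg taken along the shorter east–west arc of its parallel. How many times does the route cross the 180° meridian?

0

Leg 1: +173.154° → +145.094°, shortest Δλ = -28.06° (west) — does not cross 180°.
Leg 2: +145.094° → +70.769°, shortest Δλ = -74.325° (west) — does not cross 180°.
Leg 3: +70.769° → -54.542°, shortest Δλ = -125.311° (west) — does not cross 180°.
Leg 4: -54.542° → +68.606°, shortest Δλ = 123.148° (east) — does not cross 180°.
Leg 5: +68.606° → +94.398°, shortest Δλ = 25.792° (east) — does not cross 180°.
Total crossings: 0.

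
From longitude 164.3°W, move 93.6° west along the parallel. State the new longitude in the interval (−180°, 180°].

Start at -164.3°; shift −93.6° → -257.9°.
-257.9° lies outside (−180°, 180°]; add 360° → +102.1°.

102.1°E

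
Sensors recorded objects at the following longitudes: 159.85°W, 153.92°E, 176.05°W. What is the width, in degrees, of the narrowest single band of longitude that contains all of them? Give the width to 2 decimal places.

46.23°

Sort the longitudes: -176.05°, -159.85°, +153.92°.
Eastward gaps between consecutive values (wrapping around): 16.20°, 313.77°, 30.03°.
Largest gap = 313.77° ⇒ minimal covering band is its complement: 360° − 313.77° = 46.23°.
Band runs from +153.92° eastward to -159.85°, crossing the antimeridian.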